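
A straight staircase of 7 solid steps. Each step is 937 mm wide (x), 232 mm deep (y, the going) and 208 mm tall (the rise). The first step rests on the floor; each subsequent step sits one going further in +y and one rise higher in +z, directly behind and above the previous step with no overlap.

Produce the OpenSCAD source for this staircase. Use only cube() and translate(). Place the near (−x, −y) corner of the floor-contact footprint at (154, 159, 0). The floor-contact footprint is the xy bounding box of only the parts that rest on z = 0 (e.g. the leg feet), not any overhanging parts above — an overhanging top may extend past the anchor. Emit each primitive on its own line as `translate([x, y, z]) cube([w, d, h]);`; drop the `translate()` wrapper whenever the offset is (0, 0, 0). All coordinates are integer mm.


translate([154, 159, 0]) cube([937, 232, 208]);
translate([154, 391, 208]) cube([937, 232, 208]);
translate([154, 623, 416]) cube([937, 232, 208]);
translate([154, 855, 624]) cube([937, 232, 208]);
translate([154, 1087, 832]) cube([937, 232, 208]);
translate([154, 1319, 1040]) cube([937, 232, 208]);
translate([154, 1551, 1248]) cube([937, 232, 208]);


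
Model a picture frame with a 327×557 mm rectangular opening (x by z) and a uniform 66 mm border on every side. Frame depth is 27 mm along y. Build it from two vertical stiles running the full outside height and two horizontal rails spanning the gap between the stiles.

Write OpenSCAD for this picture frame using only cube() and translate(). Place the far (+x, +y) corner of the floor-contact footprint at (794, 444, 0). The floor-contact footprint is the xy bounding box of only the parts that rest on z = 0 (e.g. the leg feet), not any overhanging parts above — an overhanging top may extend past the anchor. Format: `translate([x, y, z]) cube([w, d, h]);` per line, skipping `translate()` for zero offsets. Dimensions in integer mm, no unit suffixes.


translate([335, 417, 0]) cube([66, 27, 689]);
translate([728, 417, 0]) cube([66, 27, 689]);
translate([401, 417, 0]) cube([327, 27, 66]);
translate([401, 417, 623]) cube([327, 27, 66]);


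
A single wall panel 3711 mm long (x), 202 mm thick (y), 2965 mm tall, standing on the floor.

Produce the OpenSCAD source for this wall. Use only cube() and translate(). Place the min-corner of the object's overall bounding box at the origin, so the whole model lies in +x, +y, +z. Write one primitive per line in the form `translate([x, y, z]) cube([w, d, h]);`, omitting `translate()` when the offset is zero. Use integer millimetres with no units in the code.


cube([3711, 202, 2965]);


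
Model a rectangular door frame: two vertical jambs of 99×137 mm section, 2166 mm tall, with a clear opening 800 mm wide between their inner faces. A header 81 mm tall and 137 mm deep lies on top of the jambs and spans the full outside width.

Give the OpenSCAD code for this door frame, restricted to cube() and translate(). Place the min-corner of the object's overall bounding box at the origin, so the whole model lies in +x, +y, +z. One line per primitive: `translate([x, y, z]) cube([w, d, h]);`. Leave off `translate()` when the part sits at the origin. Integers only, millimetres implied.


cube([99, 137, 2166]);
translate([899, 0, 0]) cube([99, 137, 2166]);
translate([0, 0, 2166]) cube([998, 137, 81]);


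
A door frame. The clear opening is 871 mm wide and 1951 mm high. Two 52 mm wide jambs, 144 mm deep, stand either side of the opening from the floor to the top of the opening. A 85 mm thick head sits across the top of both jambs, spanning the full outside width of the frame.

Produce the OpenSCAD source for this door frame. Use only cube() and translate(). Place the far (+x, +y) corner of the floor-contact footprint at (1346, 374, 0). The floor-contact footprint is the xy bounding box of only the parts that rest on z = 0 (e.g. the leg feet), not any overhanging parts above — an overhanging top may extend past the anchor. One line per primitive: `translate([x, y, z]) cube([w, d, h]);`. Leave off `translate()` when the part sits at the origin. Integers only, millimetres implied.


translate([371, 230, 0]) cube([52, 144, 1951]);
translate([1294, 230, 0]) cube([52, 144, 1951]);
translate([371, 230, 1951]) cube([975, 144, 85]);


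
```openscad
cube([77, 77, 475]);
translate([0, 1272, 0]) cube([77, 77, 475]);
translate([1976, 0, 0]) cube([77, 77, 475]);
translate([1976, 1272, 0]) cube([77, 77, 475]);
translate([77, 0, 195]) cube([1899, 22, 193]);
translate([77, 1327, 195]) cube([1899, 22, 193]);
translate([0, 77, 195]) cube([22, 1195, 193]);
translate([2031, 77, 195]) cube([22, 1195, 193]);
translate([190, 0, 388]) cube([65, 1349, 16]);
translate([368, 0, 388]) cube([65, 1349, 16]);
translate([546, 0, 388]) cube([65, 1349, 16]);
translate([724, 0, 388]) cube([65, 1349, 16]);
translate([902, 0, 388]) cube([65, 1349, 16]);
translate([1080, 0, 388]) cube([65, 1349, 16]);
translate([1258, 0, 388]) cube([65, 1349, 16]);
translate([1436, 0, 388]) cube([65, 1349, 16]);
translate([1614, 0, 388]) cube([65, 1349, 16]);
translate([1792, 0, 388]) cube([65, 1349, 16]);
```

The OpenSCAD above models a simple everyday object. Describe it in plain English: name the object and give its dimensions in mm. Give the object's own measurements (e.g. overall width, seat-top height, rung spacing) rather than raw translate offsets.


A bed frame 2053 mm long (x) by 1349 mm wide (y). Four 77×77 mm corner posts, 475 mm tall, at the corners of the footprint. Four rails of 22 mm thickness and 193 mm height run between adjacent posts with their undersides at z = 195 mm, their outer faces flush with the outside of the frame (the two x-running rails run between the posts' inner faces; the two y-running rails run between the posts' inner faces). 10 slats, each 65 mm wide (x) and 16 mm thick, lie across the top of the two x-running rails, running the full 1349 mm width of the frame in y; along x they sit between the end posts with a 113 mm gap after the −x posts and between neighbouring slats, leaving 119 mm before the +x posts.


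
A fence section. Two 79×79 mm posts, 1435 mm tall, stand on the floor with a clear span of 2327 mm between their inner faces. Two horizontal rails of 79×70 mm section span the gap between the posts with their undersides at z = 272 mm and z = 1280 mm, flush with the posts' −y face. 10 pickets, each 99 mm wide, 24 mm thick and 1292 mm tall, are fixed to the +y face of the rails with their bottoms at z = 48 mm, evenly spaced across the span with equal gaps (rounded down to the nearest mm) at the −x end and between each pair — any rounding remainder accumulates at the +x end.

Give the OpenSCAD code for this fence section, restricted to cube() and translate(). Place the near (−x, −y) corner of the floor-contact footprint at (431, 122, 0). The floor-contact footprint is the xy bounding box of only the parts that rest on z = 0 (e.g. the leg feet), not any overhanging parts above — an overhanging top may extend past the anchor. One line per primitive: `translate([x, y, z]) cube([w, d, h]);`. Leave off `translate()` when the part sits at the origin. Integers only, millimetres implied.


translate([431, 122, 0]) cube([79, 79, 1435]);
translate([2837, 122, 0]) cube([79, 79, 1435]);
translate([510, 122, 272]) cube([2327, 79, 70]);
translate([510, 122, 1280]) cube([2327, 79, 70]);
translate([631, 201, 48]) cube([99, 24, 1292]);
translate([851, 201, 48]) cube([99, 24, 1292]);
translate([1071, 201, 48]) cube([99, 24, 1292]);
translate([1291, 201, 48]) cube([99, 24, 1292]);
translate([1511, 201, 48]) cube([99, 24, 1292]);
translate([1731, 201, 48]) cube([99, 24, 1292]);
translate([1951, 201, 48]) cube([99, 24, 1292]);
translate([2171, 201, 48]) cube([99, 24, 1292]);
translate([2391, 201, 48]) cube([99, 24, 1292]);
translate([2611, 201, 48]) cube([99, 24, 1292]);


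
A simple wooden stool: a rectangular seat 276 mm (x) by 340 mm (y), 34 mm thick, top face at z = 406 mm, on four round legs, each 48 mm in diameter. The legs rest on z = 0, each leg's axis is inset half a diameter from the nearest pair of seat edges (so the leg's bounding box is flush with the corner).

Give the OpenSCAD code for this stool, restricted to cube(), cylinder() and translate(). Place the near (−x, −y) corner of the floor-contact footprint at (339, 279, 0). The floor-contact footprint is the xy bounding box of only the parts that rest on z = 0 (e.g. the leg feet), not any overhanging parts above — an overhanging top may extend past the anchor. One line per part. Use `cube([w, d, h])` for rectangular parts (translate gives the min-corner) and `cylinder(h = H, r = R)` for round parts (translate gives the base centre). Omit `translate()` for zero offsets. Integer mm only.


translate([339, 279, 372]) cube([276, 340, 34]);
translate([363, 303, 0]) cylinder(h = 372, r = 24);
translate([591, 303, 0]) cylinder(h = 372, r = 24);
translate([363, 595, 0]) cylinder(h = 372, r = 24);
translate([591, 595, 0]) cylinder(h = 372, r = 24);


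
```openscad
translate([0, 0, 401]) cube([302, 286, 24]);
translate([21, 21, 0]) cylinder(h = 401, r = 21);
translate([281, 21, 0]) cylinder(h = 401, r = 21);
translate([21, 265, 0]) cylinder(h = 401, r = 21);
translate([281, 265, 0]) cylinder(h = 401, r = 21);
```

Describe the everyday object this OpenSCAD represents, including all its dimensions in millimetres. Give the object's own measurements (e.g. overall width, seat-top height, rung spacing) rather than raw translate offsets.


A four-legged stool. The seat is a 302×286×24 mm slab whose top surface is at z = 425 mm; four round legs, each 42 mm in diameter, run from the floor (z = 0) to the underside of the seat, each leg's axis is inset half a diameter from the nearest pair of seat edges (so the leg's bounding box is flush with the corner).


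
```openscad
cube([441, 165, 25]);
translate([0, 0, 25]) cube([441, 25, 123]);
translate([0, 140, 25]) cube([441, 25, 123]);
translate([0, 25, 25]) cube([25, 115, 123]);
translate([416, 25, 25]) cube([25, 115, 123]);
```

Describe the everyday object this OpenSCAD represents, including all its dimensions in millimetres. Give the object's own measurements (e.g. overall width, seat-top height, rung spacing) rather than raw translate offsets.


An open-topped rectangular box: outside dimensions 441×165×148 mm, with a uniform wall and base thickness of 25 mm. The base is a full 441×165 slab on the floor; four walls sit on top of the base. The front and back walls (the −y and +y sides) span the full width; the two side walls fit between them.


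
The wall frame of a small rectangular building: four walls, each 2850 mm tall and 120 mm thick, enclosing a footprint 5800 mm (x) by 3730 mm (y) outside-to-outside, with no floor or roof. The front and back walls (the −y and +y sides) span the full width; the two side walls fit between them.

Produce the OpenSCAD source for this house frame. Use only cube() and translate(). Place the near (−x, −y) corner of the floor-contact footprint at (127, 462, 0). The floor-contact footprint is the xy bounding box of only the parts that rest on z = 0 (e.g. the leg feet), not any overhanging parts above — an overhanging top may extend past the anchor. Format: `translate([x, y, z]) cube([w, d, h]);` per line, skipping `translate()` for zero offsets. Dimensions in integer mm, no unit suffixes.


translate([127, 462, 0]) cube([5800, 120, 2850]);
translate([127, 4072, 0]) cube([5800, 120, 2850]);
translate([127, 582, 0]) cube([120, 3490, 2850]);
translate([5807, 582, 0]) cube([120, 3490, 2850]);


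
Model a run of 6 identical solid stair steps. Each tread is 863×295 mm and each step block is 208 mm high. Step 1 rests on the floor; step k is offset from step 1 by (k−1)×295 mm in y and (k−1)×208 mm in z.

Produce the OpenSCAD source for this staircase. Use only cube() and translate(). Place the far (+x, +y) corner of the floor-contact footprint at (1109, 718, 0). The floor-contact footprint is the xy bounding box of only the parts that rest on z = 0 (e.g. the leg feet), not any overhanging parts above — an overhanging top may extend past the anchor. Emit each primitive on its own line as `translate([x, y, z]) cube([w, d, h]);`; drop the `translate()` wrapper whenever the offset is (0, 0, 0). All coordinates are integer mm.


translate([246, 423, 0]) cube([863, 295, 208]);
translate([246, 718, 208]) cube([863, 295, 208]);
translate([246, 1013, 416]) cube([863, 295, 208]);
translate([246, 1308, 624]) cube([863, 295, 208]);
translate([246, 1603, 832]) cube([863, 295, 208]);
translate([246, 1898, 1040]) cube([863, 295, 208]);


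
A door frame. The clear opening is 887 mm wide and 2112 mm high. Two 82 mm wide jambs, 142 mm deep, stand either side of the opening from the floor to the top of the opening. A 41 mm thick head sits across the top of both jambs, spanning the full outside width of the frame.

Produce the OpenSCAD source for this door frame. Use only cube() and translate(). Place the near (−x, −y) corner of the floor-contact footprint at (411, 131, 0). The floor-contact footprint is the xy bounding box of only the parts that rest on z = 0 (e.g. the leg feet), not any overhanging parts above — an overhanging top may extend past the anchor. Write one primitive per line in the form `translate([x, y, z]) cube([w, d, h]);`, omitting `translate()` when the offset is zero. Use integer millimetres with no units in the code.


translate([411, 131, 0]) cube([82, 142, 2112]);
translate([1380, 131, 0]) cube([82, 142, 2112]);
translate([411, 131, 2112]) cube([1051, 142, 41]);


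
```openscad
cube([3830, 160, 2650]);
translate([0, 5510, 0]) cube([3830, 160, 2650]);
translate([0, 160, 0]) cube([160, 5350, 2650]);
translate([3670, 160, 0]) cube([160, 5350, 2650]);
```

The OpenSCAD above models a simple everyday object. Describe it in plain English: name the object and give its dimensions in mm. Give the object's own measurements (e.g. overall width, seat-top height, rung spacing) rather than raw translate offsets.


The wall frame of a small rectangular building: four walls, each 2650 mm tall and 160 mm thick, enclosing a footprint 3830 mm (x) by 5670 mm (y) outside-to-outside, with no floor or roof. The front and back walls (the −y and +y sides) span the full width; the two side walls fit between them.


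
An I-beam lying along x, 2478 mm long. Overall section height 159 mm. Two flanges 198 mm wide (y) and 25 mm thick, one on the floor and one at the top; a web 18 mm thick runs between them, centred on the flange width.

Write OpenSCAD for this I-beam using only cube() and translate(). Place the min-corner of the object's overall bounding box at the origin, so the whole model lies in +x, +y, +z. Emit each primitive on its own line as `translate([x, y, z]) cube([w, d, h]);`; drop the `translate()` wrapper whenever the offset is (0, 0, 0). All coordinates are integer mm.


cube([2478, 198, 25]);
translate([0, 90, 25]) cube([2478, 18, 109]);
translate([0, 0, 134]) cube([2478, 198, 25]);


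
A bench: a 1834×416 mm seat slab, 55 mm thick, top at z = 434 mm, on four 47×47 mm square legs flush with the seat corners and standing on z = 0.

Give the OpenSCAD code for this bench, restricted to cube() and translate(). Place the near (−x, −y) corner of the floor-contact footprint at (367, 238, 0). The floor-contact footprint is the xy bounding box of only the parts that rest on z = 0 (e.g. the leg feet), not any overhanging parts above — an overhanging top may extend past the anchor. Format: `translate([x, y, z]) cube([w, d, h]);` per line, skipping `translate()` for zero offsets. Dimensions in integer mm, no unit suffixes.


translate([367, 238, 379]) cube([1834, 416, 55]);
translate([367, 238, 0]) cube([47, 47, 379]);
translate([367, 607, 0]) cube([47, 47, 379]);
translate([2154, 238, 0]) cube([47, 47, 379]);
translate([2154, 607, 0]) cube([47, 47, 379]);


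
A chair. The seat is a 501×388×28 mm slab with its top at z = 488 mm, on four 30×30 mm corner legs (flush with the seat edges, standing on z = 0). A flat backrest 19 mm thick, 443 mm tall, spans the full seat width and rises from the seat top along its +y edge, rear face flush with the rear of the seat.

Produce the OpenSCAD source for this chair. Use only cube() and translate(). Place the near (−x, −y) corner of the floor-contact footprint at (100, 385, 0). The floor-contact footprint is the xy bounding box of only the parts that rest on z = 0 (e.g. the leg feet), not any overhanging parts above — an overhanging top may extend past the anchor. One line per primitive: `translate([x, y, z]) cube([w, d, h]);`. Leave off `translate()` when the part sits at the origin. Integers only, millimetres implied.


translate([100, 385, 460]) cube([501, 388, 28]);
translate([100, 385, 0]) cube([30, 30, 460]);
translate([571, 385, 0]) cube([30, 30, 460]);
translate([100, 743, 0]) cube([30, 30, 460]);
translate([571, 743, 0]) cube([30, 30, 460]);
translate([100, 754, 488]) cube([501, 19, 443]);


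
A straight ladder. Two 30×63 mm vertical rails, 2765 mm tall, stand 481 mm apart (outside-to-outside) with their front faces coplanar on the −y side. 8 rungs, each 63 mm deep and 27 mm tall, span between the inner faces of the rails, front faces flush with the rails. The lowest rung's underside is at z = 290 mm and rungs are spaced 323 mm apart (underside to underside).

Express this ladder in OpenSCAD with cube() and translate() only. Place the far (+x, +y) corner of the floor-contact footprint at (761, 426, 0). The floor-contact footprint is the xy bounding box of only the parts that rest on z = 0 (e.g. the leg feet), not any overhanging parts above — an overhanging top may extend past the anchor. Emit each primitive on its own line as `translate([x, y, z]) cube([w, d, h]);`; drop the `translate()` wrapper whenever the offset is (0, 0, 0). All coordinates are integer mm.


translate([280, 363, 0]) cube([30, 63, 2765]);
translate([731, 363, 0]) cube([30, 63, 2765]);
translate([310, 363, 290]) cube([421, 63, 27]);
translate([310, 363, 613]) cube([421, 63, 27]);
translate([310, 363, 936]) cube([421, 63, 27]);
translate([310, 363, 1259]) cube([421, 63, 27]);
translate([310, 363, 1582]) cube([421, 63, 27]);
translate([310, 363, 1905]) cube([421, 63, 27]);
translate([310, 363, 2228]) cube([421, 63, 27]);
translate([310, 363, 2551]) cube([421, 63, 27]);


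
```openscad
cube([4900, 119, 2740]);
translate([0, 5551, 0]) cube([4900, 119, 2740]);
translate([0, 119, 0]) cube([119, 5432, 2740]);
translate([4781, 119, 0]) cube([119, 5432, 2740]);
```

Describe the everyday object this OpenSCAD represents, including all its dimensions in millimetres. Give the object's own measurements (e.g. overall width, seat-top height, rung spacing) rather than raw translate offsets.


The wall frame of a small rectangular building: four walls, each 2740 mm tall and 119 mm thick, enclosing a footprint 4900 mm (x) by 5670 mm (y) outside-to-outside, with no floor or roof. The front and back walls (the −y and +y sides) span the full width; the two side walls fit between them.


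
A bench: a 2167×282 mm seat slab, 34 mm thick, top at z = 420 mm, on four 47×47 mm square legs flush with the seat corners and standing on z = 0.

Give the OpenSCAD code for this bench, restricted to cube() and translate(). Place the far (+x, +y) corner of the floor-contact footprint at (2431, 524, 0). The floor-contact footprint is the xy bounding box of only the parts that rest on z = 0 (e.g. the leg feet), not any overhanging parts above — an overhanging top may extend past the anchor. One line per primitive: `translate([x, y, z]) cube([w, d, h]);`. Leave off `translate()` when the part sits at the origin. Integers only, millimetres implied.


// leg_h = 420 − 34 = 386
translate([264, 242, 386]) cube([2167, 282, 34]);
translate([264, 242, 0]) cube([47, 47, 386]);
translate([264, 477, 0]) cube([47, 47, 386]);
translate([2384, 242, 0]) cube([47, 47, 386]);
translate([2384, 477, 0]) cube([47, 47, 386]);


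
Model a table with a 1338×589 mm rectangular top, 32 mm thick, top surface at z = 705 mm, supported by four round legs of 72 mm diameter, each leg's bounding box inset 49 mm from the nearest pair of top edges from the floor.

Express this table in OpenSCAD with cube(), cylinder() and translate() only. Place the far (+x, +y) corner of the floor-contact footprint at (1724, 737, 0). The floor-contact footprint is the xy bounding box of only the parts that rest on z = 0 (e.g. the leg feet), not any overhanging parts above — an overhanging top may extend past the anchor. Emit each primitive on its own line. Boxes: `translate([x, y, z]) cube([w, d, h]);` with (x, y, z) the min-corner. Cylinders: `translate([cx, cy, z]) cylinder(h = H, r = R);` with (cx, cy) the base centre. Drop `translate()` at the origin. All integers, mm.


translate([435, 197, 673]) cube([1338, 589, 32]);
translate([520, 282, 0]) cylinder(h = 673, r = 36);
translate([1688, 282, 0]) cylinder(h = 673, r = 36);
translate([520, 701, 0]) cylinder(h = 673, r = 36);
translate([1688, 701, 0]) cylinder(h = 673, r = 36);


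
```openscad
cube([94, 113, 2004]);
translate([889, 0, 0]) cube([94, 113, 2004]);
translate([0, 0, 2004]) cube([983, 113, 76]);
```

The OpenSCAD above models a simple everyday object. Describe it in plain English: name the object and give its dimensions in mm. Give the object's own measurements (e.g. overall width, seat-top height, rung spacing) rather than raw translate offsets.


A door frame. The clear opening is 795 mm wide and 2004 mm high. Two 94 mm wide jambs, 113 mm deep, stand either side of the opening from the floor to the top of the opening. A 76 mm thick head sits across the top of both jambs, spanning the full outside width of the frame.


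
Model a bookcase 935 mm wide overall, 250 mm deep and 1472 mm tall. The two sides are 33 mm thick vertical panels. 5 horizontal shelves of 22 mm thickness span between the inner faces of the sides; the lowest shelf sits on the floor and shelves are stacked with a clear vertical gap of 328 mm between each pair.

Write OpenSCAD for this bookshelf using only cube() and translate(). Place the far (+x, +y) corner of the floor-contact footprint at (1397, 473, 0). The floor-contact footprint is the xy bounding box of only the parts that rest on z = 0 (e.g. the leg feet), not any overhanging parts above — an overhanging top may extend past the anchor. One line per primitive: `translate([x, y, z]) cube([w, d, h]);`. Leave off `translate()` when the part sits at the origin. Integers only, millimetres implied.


translate([462, 223, 0]) cube([33, 250, 1472]);
translate([1364, 223, 0]) cube([33, 250, 1472]);
translate([495, 223, 0]) cube([869, 250, 22]);
translate([495, 223, 350]) cube([869, 250, 22]);
translate([495, 223, 700]) cube([869, 250, 22]);
translate([495, 223, 1050]) cube([869, 250, 22]);
translate([495, 223, 1400]) cube([869, 250, 22]);


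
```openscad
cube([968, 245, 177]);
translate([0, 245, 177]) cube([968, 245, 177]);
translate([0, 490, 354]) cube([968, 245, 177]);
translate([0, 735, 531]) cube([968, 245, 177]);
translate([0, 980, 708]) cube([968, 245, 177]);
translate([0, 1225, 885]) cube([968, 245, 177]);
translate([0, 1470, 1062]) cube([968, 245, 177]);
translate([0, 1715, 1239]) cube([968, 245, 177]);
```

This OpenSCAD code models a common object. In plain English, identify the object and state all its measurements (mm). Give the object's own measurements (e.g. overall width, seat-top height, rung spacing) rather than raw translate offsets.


A straight staircase of 8 solid steps. Each step is 968 mm wide (x), 245 mm deep (y, the going) and 177 mm tall (the rise). The first step rests on the floor; each subsequent step sits one going further in +y and one rise higher in +z, directly behind and above the previous step with no overlap.


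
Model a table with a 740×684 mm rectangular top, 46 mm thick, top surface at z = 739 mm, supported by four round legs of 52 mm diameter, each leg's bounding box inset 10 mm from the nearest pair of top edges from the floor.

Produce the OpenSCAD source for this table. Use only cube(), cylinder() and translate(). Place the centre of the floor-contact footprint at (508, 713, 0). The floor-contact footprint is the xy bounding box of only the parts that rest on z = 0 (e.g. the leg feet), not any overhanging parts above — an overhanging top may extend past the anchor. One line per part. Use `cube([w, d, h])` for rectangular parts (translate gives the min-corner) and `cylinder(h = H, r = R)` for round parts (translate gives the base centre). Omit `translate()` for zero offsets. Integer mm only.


translate([138, 371, 693]) cube([740, 684, 46]);
translate([174, 407, 0]) cylinder(h = 693, r = 26);
translate([842, 407, 0]) cylinder(h = 693, r = 26);
translate([174, 1019, 0]) cylinder(h = 693, r = 26);
translate([842, 1019, 0]) cylinder(h = 693, r = 26);


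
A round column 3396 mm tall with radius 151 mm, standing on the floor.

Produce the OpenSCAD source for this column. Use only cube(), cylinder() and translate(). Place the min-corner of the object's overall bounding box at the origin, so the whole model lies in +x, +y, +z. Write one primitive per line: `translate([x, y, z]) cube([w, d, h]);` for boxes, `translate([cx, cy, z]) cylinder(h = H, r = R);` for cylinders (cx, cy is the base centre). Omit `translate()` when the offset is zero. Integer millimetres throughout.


translate([151, 151, 0]) cylinder(h = 3396, r = 151);


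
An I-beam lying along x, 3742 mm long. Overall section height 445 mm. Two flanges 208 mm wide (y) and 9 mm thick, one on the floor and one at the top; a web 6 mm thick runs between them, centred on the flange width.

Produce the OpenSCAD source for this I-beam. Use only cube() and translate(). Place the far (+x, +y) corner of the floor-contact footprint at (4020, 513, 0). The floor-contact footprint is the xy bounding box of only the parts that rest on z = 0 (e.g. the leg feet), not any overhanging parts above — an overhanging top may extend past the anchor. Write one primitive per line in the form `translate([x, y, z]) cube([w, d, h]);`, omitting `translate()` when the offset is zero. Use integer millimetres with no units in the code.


translate([278, 305, 0]) cube([3742, 208, 9]);
translate([278, 406, 9]) cube([3742, 6, 427]);
translate([278, 305, 436]) cube([3742, 208, 9]);


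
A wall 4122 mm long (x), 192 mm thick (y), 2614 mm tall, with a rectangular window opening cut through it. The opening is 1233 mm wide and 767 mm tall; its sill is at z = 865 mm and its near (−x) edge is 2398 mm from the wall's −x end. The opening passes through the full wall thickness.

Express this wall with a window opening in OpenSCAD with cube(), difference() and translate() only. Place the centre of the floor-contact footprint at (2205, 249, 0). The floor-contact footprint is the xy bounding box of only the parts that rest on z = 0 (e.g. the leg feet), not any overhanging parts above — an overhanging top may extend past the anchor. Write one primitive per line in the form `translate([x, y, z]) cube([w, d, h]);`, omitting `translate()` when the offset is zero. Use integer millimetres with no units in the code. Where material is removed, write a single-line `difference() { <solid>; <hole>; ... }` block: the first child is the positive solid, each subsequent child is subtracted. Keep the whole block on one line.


difference() { translate([144, 153, 0]) cube([4122, 192, 2614]); translate([2542, 153, 865]) cube([1233, 192, 767]); }


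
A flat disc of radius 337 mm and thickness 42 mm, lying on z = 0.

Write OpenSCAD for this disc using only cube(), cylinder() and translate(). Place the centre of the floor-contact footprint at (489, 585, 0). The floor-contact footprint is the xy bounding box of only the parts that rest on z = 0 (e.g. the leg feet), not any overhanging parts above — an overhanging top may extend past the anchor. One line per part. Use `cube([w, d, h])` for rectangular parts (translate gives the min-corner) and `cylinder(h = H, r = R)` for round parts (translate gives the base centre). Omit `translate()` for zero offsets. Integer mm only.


translate([489, 585, 0]) cylinder(h = 42, r = 337);


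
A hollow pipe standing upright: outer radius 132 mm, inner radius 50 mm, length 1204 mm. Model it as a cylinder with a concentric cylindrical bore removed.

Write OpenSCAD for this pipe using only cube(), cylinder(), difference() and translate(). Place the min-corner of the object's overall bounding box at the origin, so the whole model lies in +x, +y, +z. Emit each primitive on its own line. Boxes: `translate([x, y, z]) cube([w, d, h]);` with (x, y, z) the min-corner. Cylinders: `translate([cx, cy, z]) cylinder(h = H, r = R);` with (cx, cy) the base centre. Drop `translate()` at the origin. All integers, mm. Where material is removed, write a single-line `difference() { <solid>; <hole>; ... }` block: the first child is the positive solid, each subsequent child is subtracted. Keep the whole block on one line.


difference() { translate([132, 132, 0]) cylinder(h = 1204, r = 132); translate([132, 132, 0]) cylinder(h = 1204, r = 50); }


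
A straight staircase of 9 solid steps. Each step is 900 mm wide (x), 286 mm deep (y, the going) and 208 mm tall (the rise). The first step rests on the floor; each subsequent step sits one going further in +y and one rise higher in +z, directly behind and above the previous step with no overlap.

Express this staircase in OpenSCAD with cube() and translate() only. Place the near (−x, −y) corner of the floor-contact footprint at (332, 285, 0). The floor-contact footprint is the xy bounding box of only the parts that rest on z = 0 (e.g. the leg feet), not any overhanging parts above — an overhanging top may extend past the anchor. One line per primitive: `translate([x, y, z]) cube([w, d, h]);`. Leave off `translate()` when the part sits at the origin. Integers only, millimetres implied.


translate([332, 285, 0]) cube([900, 286, 208]);
translate([332, 571, 208]) cube([900, 286, 208]);
translate([332, 857, 416]) cube([900, 286, 208]);
translate([332, 1143, 624]) cube([900, 286, 208]);
translate([332, 1429, 832]) cube([900, 286, 208]);
translate([332, 1715, 1040]) cube([900, 286, 208]);
translate([332, 2001, 1248]) cube([900, 286, 208]);
translate([332, 2287, 1456]) cube([900, 286, 208]);
translate([332, 2573, 1664]) cube([900, 286, 208]);


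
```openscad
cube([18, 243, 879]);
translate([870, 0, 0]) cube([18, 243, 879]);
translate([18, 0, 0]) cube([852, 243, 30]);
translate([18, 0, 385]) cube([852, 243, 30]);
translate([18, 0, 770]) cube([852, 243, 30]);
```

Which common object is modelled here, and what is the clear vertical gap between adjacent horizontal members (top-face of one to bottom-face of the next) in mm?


A bookshelf. The clear shelf gap is 355 mm.

Two tall side panels with 3 horizontal boards between them — a bookshelf. The first two shelf undersides are at z = 0 and z = 385; with shelf thickness 30, the clear gap is 385 − 0 − 30 = 355 mm.


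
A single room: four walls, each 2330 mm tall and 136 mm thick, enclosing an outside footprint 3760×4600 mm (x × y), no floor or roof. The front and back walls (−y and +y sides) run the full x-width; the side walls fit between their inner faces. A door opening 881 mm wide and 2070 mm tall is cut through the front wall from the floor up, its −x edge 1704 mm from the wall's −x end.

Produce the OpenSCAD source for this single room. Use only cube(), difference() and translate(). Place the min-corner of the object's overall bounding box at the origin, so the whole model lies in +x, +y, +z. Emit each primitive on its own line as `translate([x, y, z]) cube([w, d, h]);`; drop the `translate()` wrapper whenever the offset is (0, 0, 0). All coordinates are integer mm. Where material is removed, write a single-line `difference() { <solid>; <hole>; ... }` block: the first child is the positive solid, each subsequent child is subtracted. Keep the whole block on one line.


difference() { cube([3760, 136, 2330]); translate([1704, 0, 0]) cube([881, 136, 2070]); }
translate([0, 4464, 0]) cube([3760, 136, 2330]);
translate([0, 136, 0]) cube([136, 4328, 2330]);
translate([3624, 136, 0]) cube([136, 4328, 2330]);


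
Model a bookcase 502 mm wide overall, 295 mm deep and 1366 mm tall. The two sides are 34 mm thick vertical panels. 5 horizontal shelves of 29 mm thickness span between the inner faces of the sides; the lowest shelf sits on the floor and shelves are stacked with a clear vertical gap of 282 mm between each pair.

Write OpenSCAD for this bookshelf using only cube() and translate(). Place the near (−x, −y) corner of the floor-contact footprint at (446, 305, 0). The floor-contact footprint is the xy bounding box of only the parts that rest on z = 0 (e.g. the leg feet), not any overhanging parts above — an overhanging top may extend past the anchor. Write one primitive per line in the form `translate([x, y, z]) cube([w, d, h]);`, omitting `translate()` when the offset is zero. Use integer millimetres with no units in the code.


translate([446, 305, 0]) cube([34, 295, 1366]);
translate([914, 305, 0]) cube([34, 295, 1366]);
translate([480, 305, 0]) cube([434, 295, 29]);
translate([480, 305, 311]) cube([434, 295, 29]);
translate([480, 305, 622]) cube([434, 295, 29]);
translate([480, 305, 933]) cube([434, 295, 29]);
translate([480, 305, 1244]) cube([434, 295, 29]);


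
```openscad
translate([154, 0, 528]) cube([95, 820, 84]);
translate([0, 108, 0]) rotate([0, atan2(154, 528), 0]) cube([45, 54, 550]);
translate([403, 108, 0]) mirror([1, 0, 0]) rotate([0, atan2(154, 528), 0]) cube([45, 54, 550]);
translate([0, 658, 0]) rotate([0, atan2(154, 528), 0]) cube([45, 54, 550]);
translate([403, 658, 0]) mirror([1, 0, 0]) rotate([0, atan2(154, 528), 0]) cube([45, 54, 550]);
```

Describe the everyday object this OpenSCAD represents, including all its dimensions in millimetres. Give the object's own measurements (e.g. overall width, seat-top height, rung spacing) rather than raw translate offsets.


A sawhorse. A 95×820×84 mm beam (x, y, z) sits on two A-frame leg pairs. Each pair is two raked legs of 45×54 mm section (54 mm along y) splaying symmetrically in x. Each leg rises 528 mm vertically over 154 mm of horizontal reach and is 550 mm long along its own axis. Every leg's outer bottom edge rests on the floor and its outer top edge meets a bottom edge of the beam — the left legs (tilting toward +x) meet the beam's −x bottom edge, the right legs (their mirror images, tilting toward −x) meet its +x bottom edge — so the leg tops tuck under the beam, the beam's underside is 528 mm above the floor, and the feet are 403 mm apart outside-to-outside with the beam centred between them. The two leg pairs are set in 108 mm from either end of the beam.


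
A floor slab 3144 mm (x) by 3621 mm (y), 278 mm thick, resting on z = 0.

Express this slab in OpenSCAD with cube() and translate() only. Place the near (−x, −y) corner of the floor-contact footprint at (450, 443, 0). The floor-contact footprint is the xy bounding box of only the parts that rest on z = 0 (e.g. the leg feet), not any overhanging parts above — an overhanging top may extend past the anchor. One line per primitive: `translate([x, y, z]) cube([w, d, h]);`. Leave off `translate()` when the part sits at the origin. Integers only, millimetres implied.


translate([450, 443, 0]) cube([3144, 3621, 278]);


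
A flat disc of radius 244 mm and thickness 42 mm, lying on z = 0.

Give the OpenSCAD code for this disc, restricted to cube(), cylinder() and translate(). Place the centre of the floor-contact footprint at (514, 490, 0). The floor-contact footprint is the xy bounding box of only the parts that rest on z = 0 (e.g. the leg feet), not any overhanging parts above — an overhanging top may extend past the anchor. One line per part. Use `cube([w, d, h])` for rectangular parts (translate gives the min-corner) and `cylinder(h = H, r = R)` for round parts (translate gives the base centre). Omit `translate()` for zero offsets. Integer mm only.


translate([514, 490, 0]) cylinder(h = 42, r = 244);


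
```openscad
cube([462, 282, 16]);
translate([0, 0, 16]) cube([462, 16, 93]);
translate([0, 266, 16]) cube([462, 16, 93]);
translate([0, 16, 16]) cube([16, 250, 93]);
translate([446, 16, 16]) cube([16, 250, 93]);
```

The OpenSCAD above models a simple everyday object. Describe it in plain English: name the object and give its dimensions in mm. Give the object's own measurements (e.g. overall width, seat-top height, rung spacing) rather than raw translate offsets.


An open-topped rectangular box: outside dimensions 462×282×109 mm, with a uniform wall and base thickness of 16 mm. The base is a full 462×282 slab on the floor; four walls sit on top of the base. The front and back walls (the −y and +y sides) span the full width; the two side walls fit between them.


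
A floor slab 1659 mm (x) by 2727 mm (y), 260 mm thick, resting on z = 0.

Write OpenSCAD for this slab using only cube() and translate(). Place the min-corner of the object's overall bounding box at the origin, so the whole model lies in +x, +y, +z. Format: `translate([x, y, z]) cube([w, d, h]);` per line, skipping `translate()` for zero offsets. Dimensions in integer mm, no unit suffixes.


cube([1659, 2727, 260]);


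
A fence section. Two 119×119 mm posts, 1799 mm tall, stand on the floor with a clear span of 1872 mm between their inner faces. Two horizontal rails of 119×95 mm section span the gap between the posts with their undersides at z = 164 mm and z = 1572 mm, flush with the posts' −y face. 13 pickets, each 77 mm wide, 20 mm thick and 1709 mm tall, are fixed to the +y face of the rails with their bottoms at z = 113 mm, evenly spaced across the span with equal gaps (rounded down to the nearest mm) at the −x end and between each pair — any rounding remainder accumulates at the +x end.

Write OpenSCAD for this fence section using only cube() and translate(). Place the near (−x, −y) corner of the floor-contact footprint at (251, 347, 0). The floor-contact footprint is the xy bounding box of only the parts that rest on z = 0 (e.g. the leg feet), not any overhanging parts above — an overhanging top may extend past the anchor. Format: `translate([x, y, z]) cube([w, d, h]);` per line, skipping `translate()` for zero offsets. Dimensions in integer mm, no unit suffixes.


translate([251, 347, 0]) cube([119, 119, 1799]);
translate([2242, 347, 0]) cube([119, 119, 1799]);
translate([370, 347, 164]) cube([1872, 119, 95]);
translate([370, 347, 1572]) cube([1872, 119, 95]);
translate([432, 466, 113]) cube([77, 20, 1709]);
translate([571, 466, 113]) cube([77, 20, 1709]);
translate([710, 466, 113]) cube([77, 20, 1709]);
translate([849, 466, 113]) cube([77, 20, 1709]);
translate([988, 466, 113]) cube([77, 20, 1709]);
translate([1127, 466, 113]) cube([77, 20, 1709]);
translate([1266, 466, 113]) cube([77, 20, 1709]);
translate([1405, 466, 113]) cube([77, 20, 1709]);
translate([1544, 466, 113]) cube([77, 20, 1709]);
translate([1683, 466, 113]) cube([77, 20, 1709]);
translate([1822, 466, 113]) cube([77, 20, 1709]);
translate([1961, 466, 113]) cube([77, 20, 1709]);
translate([2100, 466, 113]) cube([77, 20, 1709]);


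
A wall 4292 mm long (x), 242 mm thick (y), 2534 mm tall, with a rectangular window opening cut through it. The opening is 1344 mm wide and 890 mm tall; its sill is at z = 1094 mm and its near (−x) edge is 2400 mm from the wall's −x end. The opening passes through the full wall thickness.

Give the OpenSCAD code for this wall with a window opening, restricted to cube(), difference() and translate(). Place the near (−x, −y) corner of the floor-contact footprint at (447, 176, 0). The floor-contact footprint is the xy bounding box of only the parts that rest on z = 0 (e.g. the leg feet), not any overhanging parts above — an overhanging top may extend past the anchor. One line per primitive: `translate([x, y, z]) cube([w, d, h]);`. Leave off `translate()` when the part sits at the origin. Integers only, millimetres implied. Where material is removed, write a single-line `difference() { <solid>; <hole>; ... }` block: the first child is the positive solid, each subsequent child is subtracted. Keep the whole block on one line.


difference() { translate([447, 176, 0]) cube([4292, 242, 2534]); translate([2847, 176, 1094]) cube([1344, 242, 890]); }
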